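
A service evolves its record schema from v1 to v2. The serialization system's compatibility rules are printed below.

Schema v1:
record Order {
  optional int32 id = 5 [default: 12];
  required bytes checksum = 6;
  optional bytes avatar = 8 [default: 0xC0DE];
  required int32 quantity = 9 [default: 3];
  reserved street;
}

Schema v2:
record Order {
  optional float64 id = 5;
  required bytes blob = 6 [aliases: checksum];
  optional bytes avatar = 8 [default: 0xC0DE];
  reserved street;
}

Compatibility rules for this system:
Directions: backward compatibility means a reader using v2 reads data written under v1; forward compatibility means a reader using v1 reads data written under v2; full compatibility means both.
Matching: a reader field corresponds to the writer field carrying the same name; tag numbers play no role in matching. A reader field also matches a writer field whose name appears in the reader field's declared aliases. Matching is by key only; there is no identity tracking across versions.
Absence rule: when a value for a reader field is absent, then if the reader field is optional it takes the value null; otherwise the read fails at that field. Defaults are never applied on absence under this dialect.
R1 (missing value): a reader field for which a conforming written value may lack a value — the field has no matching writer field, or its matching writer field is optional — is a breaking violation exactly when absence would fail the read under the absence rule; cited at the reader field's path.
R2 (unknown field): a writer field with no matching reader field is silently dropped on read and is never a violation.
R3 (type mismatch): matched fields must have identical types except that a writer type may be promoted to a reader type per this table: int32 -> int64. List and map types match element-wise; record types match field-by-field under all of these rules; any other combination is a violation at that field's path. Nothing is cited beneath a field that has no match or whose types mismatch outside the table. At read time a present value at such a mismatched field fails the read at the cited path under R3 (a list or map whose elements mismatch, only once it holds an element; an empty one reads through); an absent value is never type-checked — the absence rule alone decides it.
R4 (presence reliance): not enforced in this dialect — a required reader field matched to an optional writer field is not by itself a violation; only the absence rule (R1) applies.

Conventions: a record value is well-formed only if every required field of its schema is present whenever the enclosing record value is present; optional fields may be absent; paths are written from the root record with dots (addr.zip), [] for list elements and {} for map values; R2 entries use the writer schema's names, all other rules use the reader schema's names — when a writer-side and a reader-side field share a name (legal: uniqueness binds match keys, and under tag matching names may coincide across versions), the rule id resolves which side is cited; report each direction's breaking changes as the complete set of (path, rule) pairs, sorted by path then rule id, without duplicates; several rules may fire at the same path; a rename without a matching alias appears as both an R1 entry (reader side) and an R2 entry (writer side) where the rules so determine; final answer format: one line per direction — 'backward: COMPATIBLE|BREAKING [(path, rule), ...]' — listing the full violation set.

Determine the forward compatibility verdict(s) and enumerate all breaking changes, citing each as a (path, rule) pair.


arrows below run writer -> reader for Order
forward on Order — v1 reading data written by v2:
  float64 -> int32, writer optional: id aligns to id
  checksum: no writer match
  bytes -> bytes, writer optional: avatar aligns to avatar
  quantity: no writer match
  blob (writer side), unknown to reader
  rule R1 violated at checksum
  rule R3 violated at id
  rule R1 violated at quantity
  => 3 violation(s): forward is BREAKING for Order

forward: BREAKING [(checksum, R1), (id, R3), (quantity, R1)]


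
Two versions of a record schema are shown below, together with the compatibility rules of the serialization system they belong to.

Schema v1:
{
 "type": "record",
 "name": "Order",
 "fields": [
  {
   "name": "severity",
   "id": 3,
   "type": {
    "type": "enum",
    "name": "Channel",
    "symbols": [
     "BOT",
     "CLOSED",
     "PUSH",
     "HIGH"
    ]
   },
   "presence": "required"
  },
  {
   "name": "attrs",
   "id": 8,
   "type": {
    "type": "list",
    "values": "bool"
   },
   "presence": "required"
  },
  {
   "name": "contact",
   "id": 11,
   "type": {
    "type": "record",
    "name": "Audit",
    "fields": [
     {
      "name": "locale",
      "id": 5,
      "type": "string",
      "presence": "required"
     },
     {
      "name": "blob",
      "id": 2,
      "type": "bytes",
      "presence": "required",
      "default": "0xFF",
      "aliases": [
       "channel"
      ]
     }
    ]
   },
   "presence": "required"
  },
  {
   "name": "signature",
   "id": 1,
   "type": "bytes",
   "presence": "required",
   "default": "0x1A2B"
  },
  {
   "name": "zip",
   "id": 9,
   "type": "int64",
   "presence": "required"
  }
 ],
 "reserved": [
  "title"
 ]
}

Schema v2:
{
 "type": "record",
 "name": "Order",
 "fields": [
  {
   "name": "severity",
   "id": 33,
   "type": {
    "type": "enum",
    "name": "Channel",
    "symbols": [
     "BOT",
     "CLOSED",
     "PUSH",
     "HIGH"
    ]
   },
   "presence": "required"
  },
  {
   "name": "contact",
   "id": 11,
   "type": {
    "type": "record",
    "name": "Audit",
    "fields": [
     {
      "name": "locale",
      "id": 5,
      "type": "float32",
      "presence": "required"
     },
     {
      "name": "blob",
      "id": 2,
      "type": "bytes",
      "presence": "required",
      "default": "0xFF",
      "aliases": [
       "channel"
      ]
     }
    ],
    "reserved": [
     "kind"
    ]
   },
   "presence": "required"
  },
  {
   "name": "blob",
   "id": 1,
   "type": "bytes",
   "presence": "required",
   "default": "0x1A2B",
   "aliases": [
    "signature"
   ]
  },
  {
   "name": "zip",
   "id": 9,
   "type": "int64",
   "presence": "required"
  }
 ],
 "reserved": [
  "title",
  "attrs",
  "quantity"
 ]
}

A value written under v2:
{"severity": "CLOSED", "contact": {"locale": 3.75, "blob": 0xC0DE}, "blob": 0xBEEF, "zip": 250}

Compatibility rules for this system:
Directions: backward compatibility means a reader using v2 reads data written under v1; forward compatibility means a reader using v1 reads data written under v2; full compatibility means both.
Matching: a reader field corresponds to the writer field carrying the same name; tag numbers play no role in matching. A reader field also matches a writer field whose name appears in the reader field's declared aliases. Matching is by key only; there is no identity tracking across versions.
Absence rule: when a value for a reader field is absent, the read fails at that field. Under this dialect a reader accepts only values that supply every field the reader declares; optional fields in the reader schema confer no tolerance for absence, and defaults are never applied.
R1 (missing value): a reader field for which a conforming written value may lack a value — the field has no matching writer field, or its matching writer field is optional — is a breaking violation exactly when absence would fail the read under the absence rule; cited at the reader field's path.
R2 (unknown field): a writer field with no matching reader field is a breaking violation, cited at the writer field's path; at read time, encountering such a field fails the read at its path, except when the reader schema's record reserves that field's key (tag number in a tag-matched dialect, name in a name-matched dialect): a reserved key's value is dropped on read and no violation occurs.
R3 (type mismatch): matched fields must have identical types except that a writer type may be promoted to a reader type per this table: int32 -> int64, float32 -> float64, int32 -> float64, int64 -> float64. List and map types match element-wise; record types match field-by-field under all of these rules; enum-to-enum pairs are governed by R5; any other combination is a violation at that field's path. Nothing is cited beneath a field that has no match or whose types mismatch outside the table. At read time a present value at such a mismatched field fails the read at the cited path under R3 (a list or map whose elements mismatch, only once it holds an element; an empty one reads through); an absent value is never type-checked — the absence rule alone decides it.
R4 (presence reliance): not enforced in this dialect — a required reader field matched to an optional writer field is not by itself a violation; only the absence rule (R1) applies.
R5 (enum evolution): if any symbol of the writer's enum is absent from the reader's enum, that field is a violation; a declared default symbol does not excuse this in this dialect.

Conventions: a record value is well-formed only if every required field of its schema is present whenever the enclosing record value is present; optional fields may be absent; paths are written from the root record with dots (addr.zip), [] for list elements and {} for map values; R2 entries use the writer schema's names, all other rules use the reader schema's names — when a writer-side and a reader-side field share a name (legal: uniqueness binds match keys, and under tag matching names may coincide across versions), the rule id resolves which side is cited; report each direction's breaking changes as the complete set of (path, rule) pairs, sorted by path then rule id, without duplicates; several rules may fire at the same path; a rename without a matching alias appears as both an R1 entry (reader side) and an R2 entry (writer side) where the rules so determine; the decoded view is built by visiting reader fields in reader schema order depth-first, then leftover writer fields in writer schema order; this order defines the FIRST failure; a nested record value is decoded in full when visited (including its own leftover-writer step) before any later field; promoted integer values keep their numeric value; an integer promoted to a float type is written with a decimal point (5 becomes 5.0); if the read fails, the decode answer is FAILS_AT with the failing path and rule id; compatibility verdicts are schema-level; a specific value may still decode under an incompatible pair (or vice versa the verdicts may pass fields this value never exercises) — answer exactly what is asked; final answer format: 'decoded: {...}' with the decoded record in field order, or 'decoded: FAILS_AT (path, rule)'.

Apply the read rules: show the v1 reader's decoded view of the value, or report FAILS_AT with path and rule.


decoded: FAILS_AT (attrs, R1)

each type pair in Order: writer, then reader
decode walk for Order under reader schema v1:
  severity := "CLOSED"
  read fails at attrs under R1 (no fill)
  => FAILS_AT (attrs, R1)
the rest of the Order diff is inert for this question:
  renamed field signature to blob in record Order (alias signature declared on the renamed field) -> changes Order's schema-level verdicts only — the decode of this value is the same
  field severity in record Order: tag 3 changed to 33 -> no rule fires on it and the decoded Order view is identical with or without it
  field locale in record Audit: type string changed to float32 -> changes Order's schema-level verdicts only — the decode of this value is the same


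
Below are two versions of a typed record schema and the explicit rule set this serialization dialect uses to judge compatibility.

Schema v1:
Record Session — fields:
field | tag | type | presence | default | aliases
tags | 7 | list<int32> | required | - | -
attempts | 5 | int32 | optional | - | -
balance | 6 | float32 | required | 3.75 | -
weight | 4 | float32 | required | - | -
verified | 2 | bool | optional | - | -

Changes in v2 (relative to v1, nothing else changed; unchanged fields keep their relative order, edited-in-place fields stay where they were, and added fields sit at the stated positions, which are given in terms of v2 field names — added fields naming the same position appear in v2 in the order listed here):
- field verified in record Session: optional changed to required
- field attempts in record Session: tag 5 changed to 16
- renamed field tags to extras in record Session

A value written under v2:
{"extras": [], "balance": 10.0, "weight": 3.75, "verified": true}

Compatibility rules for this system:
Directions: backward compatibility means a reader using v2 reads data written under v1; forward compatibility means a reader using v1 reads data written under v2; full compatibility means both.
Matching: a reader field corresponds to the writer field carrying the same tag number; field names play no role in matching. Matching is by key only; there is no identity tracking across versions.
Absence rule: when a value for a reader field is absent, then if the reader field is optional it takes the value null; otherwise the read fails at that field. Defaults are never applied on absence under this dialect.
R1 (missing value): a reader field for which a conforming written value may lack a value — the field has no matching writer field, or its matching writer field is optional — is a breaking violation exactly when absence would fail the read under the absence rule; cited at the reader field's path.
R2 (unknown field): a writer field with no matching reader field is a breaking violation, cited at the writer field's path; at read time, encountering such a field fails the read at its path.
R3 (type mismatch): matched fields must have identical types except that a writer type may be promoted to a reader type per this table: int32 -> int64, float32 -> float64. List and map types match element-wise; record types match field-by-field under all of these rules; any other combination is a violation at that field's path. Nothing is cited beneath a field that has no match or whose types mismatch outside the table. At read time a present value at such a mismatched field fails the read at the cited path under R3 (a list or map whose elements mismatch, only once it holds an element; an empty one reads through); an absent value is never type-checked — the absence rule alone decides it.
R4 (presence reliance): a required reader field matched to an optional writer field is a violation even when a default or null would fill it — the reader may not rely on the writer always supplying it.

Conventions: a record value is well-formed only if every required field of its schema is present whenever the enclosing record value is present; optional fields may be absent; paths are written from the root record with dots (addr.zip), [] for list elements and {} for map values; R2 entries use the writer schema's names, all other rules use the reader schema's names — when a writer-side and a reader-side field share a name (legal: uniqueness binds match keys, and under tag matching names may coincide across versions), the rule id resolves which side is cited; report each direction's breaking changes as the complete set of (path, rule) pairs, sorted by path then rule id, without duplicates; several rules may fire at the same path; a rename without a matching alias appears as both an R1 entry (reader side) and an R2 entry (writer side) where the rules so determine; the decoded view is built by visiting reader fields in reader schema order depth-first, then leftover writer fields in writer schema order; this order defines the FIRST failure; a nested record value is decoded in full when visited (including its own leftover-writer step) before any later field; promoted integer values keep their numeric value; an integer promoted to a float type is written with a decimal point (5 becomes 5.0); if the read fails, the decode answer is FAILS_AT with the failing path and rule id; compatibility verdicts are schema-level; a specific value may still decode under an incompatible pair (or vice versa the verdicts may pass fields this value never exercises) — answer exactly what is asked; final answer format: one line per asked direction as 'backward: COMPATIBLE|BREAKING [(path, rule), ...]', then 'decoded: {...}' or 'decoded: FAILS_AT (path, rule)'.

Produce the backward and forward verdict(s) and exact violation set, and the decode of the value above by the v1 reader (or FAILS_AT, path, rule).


backward: BREAKING [(attempts, R2), (verified, R1), (verified, R4)]; forward: BREAKING [(attempts, R2)]; decoded: {"tags": [], "attempts": null, "balance": 10.0, "weight": 3.75, "verified": true}

each type pair in Session: writer, then reader
backward pass over Session, reader schema v2, writer schema v1:
  extras <- tags (list<int32> -> list<int32>, writer required)
  attempts: no writer-side match
  balance <- balance (float32 -> float32, writer required)
  weight <- weight (float32 -> float32, writer required)
  verified <- verified (bool -> bool, writer optional)
  writer attempts: unknown to reader
  rule R2 violated at attempts
  rule R1 violated at verified
  rule R4 violated at verified
  => backward: BREAKING (3)
forward pass over Session, reader schema v1, writer schema v2:
  tags <- extras (list<int32> -> list<int32>, writer required)
  attempts: no writer-side match
  balance <- balance (float32 -> float32, writer required)
  weight <- weight (float32 -> float32, writer required)
  verified <- verified (bool -> bool, writer required)
  writer attempts: unknown to reader
  rule R2 violated at attempts
  => forward: BREAKING (1)
migrating the Session value to v1:
  tags := [] (from writer extras)
  attempts := null (missing; optional => null)
  balance := 10.0
  weight := 3.75
  verified := true
  => decoded: {"tags": [], "attempts": null, "balance": 10.0, "weight": 3.75, "verified": true}


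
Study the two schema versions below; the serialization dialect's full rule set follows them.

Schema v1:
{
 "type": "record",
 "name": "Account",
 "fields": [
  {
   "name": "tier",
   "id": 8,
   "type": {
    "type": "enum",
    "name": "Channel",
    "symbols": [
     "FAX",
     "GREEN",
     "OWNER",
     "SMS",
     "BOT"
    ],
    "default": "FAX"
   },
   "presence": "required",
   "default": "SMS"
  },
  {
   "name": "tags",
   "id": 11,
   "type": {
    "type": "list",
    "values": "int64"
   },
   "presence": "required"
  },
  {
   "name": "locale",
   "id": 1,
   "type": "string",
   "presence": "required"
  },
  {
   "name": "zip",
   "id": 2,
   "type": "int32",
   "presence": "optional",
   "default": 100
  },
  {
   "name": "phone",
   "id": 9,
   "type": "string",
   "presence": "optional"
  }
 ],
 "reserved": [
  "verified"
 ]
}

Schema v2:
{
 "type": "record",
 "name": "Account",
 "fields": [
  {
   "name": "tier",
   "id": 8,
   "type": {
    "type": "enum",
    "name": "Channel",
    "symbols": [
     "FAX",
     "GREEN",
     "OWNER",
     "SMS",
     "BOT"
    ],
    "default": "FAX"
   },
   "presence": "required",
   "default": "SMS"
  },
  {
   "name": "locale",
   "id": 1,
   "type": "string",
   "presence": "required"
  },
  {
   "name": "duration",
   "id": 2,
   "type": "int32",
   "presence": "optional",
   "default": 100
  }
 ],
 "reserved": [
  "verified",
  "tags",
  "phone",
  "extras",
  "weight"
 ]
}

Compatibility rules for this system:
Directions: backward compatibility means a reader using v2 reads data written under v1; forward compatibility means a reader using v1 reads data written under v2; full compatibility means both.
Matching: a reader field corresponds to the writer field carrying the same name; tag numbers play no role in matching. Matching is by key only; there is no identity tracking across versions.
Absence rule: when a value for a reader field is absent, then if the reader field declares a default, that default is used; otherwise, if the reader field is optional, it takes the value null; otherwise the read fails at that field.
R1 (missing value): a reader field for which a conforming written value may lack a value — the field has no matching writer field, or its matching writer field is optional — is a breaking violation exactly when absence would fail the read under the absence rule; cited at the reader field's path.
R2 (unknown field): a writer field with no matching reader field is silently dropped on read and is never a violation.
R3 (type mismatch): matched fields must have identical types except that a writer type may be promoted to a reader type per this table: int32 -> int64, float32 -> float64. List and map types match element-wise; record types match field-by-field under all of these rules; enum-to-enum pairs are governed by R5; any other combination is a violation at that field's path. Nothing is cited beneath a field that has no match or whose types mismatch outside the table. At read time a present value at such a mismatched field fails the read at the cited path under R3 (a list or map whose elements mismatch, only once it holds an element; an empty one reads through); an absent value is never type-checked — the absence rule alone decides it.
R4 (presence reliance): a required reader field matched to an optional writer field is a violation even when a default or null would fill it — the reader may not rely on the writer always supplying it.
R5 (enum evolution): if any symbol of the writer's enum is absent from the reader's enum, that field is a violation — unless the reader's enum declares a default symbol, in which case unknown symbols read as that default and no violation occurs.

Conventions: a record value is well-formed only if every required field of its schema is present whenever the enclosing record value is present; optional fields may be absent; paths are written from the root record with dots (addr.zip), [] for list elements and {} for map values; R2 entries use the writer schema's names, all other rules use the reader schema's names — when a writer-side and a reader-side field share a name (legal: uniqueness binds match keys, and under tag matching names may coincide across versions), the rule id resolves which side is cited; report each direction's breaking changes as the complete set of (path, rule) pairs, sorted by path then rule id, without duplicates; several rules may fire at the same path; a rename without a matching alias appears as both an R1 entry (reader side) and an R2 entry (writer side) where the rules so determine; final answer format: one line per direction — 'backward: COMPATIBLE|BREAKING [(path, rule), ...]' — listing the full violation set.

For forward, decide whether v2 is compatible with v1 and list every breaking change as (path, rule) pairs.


forward: BREAKING [(tags, R1)]

arrows below run writer -> reader for Account
forward on Account — v1 reading data written by v2:
  tier <- tier (Channel -> Channel, writer required)
  tags: no writer match
  locale <- locale (string -> string, writer required)
  zip: no writer match
  phone: no writer match
  duration (writer side), unknown to reader
  R1 fires at tags
  forward on Account therefore BREAKING (1)
the rest of the Account diff is inert for this question:
  renamed field zip to duration in record Account -> inert for the asked Account verdict: nothing fires
  removed field phone from record Account (its key "phone" joins the reserved list) -> inert for the asked Account verdict: nothing fires


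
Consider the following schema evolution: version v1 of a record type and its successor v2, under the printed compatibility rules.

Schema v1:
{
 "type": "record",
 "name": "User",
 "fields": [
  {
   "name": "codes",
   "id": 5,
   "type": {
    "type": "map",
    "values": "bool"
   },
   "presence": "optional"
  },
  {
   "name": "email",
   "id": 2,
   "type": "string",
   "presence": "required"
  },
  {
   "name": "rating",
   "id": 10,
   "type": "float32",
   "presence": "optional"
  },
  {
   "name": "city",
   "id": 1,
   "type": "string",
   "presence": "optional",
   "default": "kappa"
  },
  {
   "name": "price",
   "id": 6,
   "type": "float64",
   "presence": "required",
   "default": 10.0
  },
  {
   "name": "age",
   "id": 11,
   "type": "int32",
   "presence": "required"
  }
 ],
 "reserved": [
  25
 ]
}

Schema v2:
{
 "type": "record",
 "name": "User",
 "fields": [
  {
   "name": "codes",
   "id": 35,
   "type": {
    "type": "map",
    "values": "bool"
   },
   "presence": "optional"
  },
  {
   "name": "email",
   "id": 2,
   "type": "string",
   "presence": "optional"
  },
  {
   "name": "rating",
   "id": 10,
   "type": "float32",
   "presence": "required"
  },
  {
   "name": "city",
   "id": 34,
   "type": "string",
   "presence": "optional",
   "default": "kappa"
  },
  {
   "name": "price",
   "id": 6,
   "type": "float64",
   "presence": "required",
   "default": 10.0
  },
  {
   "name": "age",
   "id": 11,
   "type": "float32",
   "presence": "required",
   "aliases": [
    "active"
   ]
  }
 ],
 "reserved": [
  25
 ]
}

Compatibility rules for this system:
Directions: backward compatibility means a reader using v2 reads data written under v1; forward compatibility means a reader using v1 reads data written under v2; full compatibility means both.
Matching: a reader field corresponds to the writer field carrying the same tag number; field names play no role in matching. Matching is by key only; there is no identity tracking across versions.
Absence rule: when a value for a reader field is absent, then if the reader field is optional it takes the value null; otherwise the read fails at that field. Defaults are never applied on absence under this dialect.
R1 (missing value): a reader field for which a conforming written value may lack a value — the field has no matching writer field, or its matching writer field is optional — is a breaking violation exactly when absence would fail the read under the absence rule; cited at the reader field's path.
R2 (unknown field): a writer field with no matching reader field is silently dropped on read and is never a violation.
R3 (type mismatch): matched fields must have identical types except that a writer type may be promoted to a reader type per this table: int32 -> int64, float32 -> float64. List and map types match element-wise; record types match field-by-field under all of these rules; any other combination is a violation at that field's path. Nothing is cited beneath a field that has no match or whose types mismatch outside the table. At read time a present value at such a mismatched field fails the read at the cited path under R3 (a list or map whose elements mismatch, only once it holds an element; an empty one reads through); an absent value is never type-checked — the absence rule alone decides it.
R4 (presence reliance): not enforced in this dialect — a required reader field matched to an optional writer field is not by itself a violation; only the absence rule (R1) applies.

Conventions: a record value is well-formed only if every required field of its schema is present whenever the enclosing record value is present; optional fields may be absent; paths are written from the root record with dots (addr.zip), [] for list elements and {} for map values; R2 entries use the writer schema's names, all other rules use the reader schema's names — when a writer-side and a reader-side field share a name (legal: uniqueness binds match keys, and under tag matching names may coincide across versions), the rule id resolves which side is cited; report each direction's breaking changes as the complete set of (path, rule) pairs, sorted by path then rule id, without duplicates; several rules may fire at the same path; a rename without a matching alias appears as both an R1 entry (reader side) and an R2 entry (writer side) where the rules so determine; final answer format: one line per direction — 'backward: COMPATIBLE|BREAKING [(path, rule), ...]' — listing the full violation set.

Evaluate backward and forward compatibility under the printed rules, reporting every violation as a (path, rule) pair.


backward: BREAKING [(age, R3), (rating, R1)]; forward: BREAKING [(age, R3), (email, R1)]

the writer's type comes first in each User pair
backward on User — v2 reading data written by v1:
  codes has no writer counterpart
  string -> string, writer required: email aligns to email
  float32 -> float32, writer optional: rating aligns to rating
  city has no writer counterpart
  float64 -> float64, writer required: price aligns to price
  int32 -> float32, writer required: age aligns to age
  writer codes: unknown to reader
  writer city: unknown to reader
  rule R3 violated at age
  rule R1 violated at rating
  => backward: BREAKING (2)
forward on User — v1 reading data written by v2:
  codes has no writer counterpart
  string -> string, writer optional: email aligns to email
  float32 -> float32, writer required: rating aligns to rating
  city has no writer counterpart
  float64 -> float64, writer required: price aligns to price
  float32 -> int32, writer required: age aligns to age
  writer codes: unknown to reader
  writer city: unknown to reader
  rule R3 violated at age
  rule R1 violated at email
  => forward: BREAKING (2)


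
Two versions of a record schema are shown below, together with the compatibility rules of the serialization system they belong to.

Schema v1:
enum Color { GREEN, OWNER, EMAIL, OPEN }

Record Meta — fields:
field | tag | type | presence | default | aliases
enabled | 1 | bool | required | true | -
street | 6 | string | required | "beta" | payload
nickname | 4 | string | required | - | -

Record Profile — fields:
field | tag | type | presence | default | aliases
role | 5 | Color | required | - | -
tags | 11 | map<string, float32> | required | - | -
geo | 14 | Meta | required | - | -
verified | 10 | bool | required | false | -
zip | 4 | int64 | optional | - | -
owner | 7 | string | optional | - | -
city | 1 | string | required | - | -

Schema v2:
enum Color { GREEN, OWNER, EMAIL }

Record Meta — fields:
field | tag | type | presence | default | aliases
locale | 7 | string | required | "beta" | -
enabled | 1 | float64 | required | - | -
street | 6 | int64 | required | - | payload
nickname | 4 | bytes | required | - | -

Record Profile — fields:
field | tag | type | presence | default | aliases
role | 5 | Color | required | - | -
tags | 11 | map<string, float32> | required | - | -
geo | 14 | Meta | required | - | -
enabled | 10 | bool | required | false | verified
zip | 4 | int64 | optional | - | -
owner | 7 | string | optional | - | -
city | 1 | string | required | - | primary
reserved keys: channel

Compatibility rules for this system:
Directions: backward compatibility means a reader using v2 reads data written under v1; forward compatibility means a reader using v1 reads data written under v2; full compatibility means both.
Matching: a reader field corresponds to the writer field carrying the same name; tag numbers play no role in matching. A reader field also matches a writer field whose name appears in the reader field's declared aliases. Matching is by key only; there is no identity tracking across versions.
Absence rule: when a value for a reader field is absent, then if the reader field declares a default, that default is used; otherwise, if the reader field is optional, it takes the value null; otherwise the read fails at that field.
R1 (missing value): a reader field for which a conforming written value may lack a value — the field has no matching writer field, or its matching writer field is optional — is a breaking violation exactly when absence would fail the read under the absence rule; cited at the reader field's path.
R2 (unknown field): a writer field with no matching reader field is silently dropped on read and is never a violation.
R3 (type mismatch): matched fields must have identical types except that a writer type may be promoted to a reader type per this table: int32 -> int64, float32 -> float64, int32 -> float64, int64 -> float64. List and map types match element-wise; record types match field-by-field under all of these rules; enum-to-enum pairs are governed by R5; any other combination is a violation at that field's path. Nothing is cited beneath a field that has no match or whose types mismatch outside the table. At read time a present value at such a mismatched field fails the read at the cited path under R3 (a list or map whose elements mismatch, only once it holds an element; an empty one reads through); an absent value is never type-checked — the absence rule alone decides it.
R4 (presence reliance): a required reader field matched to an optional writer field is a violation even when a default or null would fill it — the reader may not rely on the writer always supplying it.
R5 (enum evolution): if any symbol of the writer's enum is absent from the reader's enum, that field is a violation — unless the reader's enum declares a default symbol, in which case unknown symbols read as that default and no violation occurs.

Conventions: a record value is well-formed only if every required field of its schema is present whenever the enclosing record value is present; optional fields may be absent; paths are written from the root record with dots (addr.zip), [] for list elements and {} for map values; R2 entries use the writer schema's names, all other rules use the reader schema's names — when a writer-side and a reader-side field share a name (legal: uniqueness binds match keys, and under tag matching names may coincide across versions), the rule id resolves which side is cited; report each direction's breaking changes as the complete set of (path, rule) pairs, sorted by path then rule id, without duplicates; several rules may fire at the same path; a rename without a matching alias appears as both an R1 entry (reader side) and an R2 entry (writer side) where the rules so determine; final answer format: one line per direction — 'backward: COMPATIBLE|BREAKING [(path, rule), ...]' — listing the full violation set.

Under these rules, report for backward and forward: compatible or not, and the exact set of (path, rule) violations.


arrows below run writer -> reader for Profile
backward pass over Profile, reader schema v2, writer schema v1:
  writer required, Color -> Color: reader role maps from writer role
  writer required, map<string, float32> -> map<string, float32>: reader tags maps from writer tags
  writer required, Meta -> Meta: reader geo maps from writer geo
  writer required, bool -> bool: reader enabled maps from writer verified
  writer optional, int64 -> int64: reader zip maps from writer zip
  writer optional, string -> string: reader owner maps from writer owner
  writer required, string -> string: reader city maps from writer city
  geo.locale: no writer match
  writer required, bool -> float64: reader geo.enabled maps from writer geo.enabled
  writer required, string -> int64: reader geo.street maps from writer geo.street
  writer required, string -> bytes: reader geo.nickname maps from writer geo.nickname
  breaking: (geo.enabled, R3)
  breaking: (geo.nickname, R3)
  breaking: (geo.street, R3)
  breaking: (role, R5)
  => 4 violation(s): backward is BREAKING for Profile
forward pass over Profile, reader schema v1, writer schema v2:
  writer required, Color -> Color: reader role maps from writer role
  writer required, map<string, float32> -> map<string, float32>: reader tags maps from writer tags
  writer required, Meta -> Meta: reader geo maps from writer geo
  verified: no writer match
  writer optional, int64 -> int64: reader zip maps from writer zip
  writer optional, string -> string: reader owner maps from writer owner
  writer required, string -> string: reader city maps from writer city
  writer field enabled has no reader counterpart
  writer required, float64 -> bool: reader geo.enabled maps from writer geo.enabled
  writer required, int64 -> string: reader geo.street maps from writer geo.street
  writer required, bytes -> string: reader geo.nickname maps from writer geo.nickname
  writer field geo.locale has no reader counterpart
  breaking: (geo.enabled, R3)
  breaking: (geo.nickname, R3)
  breaking: (geo.street, R3)
  => 3 violation(s): forward is BREAKING for Profile

backward: BREAKING [(geo.enabled, R3), (geo.nickname, R3), (geo.street, R3), (role, R5)]; forward: BREAKING [(geo.enabled, R3), (geo.nickname, R3), (geo.street, R3)]


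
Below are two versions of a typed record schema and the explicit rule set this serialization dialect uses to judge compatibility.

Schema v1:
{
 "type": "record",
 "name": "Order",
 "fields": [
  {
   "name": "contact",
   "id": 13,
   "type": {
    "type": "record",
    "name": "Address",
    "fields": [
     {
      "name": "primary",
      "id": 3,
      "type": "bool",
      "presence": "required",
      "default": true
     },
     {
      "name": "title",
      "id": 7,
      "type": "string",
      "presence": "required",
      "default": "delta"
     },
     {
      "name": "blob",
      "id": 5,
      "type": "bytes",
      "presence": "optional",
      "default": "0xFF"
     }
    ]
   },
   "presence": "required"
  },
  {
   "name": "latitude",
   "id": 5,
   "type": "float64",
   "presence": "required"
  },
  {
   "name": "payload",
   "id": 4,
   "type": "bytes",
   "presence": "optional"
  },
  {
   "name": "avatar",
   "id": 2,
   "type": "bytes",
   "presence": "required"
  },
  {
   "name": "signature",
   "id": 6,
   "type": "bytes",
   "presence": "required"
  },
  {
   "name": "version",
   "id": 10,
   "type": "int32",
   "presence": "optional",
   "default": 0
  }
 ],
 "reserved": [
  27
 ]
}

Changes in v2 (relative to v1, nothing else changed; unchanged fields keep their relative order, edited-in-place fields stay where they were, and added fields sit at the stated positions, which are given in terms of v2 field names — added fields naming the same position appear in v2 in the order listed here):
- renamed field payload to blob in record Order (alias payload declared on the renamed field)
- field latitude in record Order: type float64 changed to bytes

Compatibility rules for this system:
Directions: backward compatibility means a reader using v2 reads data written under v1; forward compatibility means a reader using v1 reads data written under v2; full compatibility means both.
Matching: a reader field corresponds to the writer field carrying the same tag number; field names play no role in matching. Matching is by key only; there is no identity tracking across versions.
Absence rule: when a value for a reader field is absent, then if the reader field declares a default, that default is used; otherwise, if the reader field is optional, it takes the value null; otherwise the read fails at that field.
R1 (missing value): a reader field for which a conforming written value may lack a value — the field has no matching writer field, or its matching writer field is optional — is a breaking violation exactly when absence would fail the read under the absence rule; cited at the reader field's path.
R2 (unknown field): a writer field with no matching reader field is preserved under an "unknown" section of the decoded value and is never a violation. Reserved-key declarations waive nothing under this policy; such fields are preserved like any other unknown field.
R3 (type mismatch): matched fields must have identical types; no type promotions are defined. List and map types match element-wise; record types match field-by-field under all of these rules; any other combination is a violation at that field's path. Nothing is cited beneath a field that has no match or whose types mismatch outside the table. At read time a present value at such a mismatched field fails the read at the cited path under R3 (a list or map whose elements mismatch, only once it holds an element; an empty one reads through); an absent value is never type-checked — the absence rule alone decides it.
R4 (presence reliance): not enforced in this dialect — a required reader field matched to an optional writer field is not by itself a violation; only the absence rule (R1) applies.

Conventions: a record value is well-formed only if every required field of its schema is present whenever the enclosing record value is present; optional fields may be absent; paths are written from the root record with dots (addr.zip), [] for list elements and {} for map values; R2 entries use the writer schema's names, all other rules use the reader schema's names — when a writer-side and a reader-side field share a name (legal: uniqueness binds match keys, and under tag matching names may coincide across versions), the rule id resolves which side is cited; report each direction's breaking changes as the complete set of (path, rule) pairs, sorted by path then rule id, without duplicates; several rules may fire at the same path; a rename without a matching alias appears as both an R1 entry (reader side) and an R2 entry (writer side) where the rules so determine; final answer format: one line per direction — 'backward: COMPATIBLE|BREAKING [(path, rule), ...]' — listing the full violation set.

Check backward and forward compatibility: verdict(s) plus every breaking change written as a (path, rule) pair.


arrows below run writer -> reader for Order
checking backward for Order: reader v2 against writer v1:
  Address -> Address, writer required: contact aligns to contact
  float64 -> bytes, writer required: latitude aligns to latitude
  bytes -> bytes, writer optional: blob aligns to payload
  bytes -> bytes, writer required: avatar aligns to avatar
  bytes -> bytes, writer required: signature aligns to signature
  int32 -> int32, writer optional: version aligns to version
  bool -> bool, writer required: contact.primary aligns to contact.primary
  string -> string, writer required: contact.title aligns to contact.title
  bytes -> bytes, writer optional: contact.blob aligns to contact.blob
  breaking: (latitude, R3)
  backward on Order therefore BREAKING (1)
checking forward for Order: reader v1 against writer v2:
  Address -> Address, writer required: contact aligns to contact
  bytes -> float64, writer required: latitude aligns to latitude
  bytes -> bytes, writer optional: payload aligns to blob
  bytes -> bytes, writer required: avatar aligns to avatar
  bytes -> bytes, writer required: signature aligns to signature
  int32 -> int32, writer optional: version aligns to version
  bool -> bool, writer required: contact.primary aligns to contact.primary
  string -> string, writer required: contact.title aligns to contact.title
  bytes -> bytes, writer optional: contact.blob aligns to contact.blob
  breaking: (latitude, R3)
  forward on Order therefore BREAKING (1)

backward: BREAKING [(latitude, R3)]; forward: BREAKING [(latitude, R3)]
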